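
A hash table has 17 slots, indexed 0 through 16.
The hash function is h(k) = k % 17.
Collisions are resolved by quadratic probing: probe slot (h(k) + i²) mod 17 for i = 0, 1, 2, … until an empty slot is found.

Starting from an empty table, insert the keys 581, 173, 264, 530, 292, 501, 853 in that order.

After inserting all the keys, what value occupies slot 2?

853

581: h=3 → slot 3
173: h=3, probe 3,4 → slot 4
264: h=9 → slot 9
530: h=3, probe 3,4,7 → slot 7
292: h=3, probe 3,4,7,12 → slot 12
501: h=8 → slot 8
853: h=3, probe 3,4,7,12,2 → slot 2
Table: [-, -, 853, 581, 173, -, -, 530, 501, 264, -, -, 292, -, -, -, -]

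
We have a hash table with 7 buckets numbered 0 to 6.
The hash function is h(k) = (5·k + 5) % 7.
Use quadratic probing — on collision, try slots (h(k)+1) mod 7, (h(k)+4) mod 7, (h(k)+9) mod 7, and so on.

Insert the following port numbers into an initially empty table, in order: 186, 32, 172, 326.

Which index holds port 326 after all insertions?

6

Insert 186: h=4, slot 4 empty => index 4.
Insert 32: h=4, slot 4 occupied => index 5.
Insert 172: h=4, slots 4,5 occupied => index 1.
Insert 326: h=4, slots 4,5,1 occupied => index 6.
Table: [., 172, ., ., 186, 32, 326]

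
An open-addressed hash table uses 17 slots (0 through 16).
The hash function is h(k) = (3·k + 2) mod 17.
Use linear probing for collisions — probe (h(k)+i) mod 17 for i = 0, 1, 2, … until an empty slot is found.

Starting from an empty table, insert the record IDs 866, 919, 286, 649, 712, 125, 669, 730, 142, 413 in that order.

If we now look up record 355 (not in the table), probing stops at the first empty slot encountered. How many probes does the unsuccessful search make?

2

Insert 866: h=16, slot 16 empty => index 16.
Insert 919: h=5, slot 5 empty => index 5.
Insert 286: h=10, slot 10 empty => index 10.
Insert 649: h=11, slot 11 empty => index 11.
Insert 712: h=13, slot 13 empty => index 13.
Insert 125: h=3, slot 3 empty => index 3.
Insert 669: h=3, slot 3 occupied => index 4.
Insert 730: h=16, slot 16 occupied => index 0.
Insert 142: h=3, slots 3,4,5 occupied => index 6.
Insert 413: h=0, slot 0 occupied => index 1.
Table: [730, 413, —, 125, 669, 919, 142, —, —, —, 286, 649, —, 712, —, —, 866]
Lookup 355: h=13, probe 13,14 → slot 14 empty, not found.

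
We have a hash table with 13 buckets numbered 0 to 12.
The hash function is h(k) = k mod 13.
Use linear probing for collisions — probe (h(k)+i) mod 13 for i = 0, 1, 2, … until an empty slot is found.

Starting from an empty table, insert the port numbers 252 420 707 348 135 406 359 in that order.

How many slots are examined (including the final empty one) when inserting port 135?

252: h=5 => slot 5
420: h=4 => slot 4
707: h=5, probe 5,6 => slot 6
348: h=10 => slot 10
135: h=5, probe 5,6,7 => slot 7
406: h=3 => slot 3
359: h=8 => slot 8
Table: [., ., ., 406, 420, 252, 707, 135, 359, ., 348, ., .]

3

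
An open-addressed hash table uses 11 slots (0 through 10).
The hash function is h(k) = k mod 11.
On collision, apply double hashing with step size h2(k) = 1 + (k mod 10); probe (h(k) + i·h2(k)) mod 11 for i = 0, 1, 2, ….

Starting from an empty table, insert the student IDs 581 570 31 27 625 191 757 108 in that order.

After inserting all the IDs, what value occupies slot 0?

Insert 581: h=9, slot 9 empty -> index 9.
Insert 570: h=9, h2=1, slot 9 occupied -> index 10.
Insert 31: h=9, h2=2, slot 9 occupied -> index 0.
Insert 27: h=5, slot 5 empty -> index 5.
Insert 625: h=9, h2=6, slot 9 occupied -> index 4.
Insert 191: h=4, h2=2, slot 4 occupied -> index 6.
Insert 757: h=9, h2=8, slots 9,6 occupied -> index 3.
Insert 108: h=9, h2=9, slot 9 occupied -> index 7.
Table: [31, -, -, 757, 625, 27, 191, 108, -, 581, 570]

31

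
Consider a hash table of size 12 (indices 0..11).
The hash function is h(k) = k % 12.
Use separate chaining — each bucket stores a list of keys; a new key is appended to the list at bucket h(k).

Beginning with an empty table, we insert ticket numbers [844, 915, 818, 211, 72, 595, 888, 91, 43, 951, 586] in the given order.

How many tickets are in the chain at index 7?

4

Insert 844: h=4, bucket 4 empty -> new chain.
Insert 915: h=3, bucket 3 empty -> new chain.
Insert 818: h=2, bucket 2 empty -> new chain.
Insert 211: h=7, bucket 7 empty -> new chain.
Insert 72: h=0, bucket 0 empty -> new chain.
Insert 595: h=7, bucket 7 nonempty -> append to chain.
Insert 888: h=0, bucket 0 nonempty -> append to chain.
Insert 91: h=7, bucket 7 nonempty -> append to chain.
Insert 43: h=7, bucket 7 nonempty -> append to chain.
Insert 951: h=3, bucket 3 nonempty -> append to chain.
Insert 586: h=10, bucket 10 empty -> new chain.
Final buckets:
0: 72 -> 888
1: —
2: 818
3: 915 -> 951
4: 844
5: —
6: —
7: 211 -> 595 -> 91 -> 43
8: —
9: —
10: 586
11: —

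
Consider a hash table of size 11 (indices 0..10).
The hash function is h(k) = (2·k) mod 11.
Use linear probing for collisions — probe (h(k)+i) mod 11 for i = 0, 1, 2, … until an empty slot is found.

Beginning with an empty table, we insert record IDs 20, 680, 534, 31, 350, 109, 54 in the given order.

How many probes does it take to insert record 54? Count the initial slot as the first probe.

20: h=7 -> slot 7
680: h=7, probe 7,8 -> slot 8
534: h=1 -> slot 1
31: h=7, probe 7,8,9 -> slot 9
350: h=7, probe 7,8,9,10 -> slot 10
109: h=9, probe 9,10,0 -> slot 0
54: h=9, probe 9,10,0,1,2 -> slot 2
Table: [109, 534, 54, _, _, _, _, 20, 680, 31, 350]

5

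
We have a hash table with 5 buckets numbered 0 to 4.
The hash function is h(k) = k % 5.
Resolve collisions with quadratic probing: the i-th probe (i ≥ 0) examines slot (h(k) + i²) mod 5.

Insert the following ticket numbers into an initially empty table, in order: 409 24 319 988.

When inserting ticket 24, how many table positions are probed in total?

2

409 hashes to 4; slot 4 is free -> place at 4.
24 hashes to 4; 4 taken -> place at 0.
319 hashes to 4; 4,0 taken -> place at 3.
988 hashes to 3; 3,4 taken -> place at 2.
Table: [24, -, 988, 319, 409]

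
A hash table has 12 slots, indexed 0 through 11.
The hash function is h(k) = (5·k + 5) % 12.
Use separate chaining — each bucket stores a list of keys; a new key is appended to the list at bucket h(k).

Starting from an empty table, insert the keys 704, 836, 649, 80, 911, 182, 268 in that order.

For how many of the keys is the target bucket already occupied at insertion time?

2

Insert 704: h=9, bucket 9 empty -> new chain.
Insert 836: h=9, bucket 9 nonempty -> append to chain.
Insert 649: h=10, bucket 10 empty -> new chain.
Insert 80: h=9, bucket 9 nonempty -> append to chain.
Insert 911: h=0, bucket 0 empty -> new chain.
Insert 182: h=3, bucket 3 empty -> new chain.
Insert 268: h=1, bucket 1 empty -> new chain.
Final buckets:
0: 911
1: 268
2: .
3: 182
4: .
5: .
6: .
7: .
8: .
9: 704 -> 836 -> 80
10: 649
11: .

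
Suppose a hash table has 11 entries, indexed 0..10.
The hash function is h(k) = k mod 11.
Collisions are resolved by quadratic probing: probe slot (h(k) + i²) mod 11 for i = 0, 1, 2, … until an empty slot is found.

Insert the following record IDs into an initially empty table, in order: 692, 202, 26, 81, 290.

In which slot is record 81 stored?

8

Insert 692: h=10, slot 10 empty → index 10.
Insert 202: h=4, slot 4 empty → index 4.
Insert 26: h=4, slot 4 occupied → index 5.
Insert 81: h=4, slots 4,5 occupied → index 8.
Insert 290: h=4, slots 4,5,8 occupied → index 2.
Table: [-, -, 290, -, 202, 26, -, -, 81, -, 692]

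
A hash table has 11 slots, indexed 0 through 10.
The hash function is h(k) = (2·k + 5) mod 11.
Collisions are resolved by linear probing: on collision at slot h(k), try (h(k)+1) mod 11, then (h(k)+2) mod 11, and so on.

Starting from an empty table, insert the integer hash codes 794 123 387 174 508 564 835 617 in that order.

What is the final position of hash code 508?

794 hashes to 9; slot 9 is free => place at 9.
123 hashes to 9; 9 taken => place at 10.
387 hashes to 9; 9,10 taken => place at 0.
174 hashes to 1; slot 1 is free => place at 1.
508 hashes to 9; 9,10,0,1 taken => place at 2.
564 hashes to 0; 0,1,2 taken => place at 3.
835 hashes to 3; 3 taken => place at 4.
617 hashes to 7; slot 7 is free => place at 7.
Table: [387, 174, 508, 564, 835, _, _, 617, _, 794, 123]

2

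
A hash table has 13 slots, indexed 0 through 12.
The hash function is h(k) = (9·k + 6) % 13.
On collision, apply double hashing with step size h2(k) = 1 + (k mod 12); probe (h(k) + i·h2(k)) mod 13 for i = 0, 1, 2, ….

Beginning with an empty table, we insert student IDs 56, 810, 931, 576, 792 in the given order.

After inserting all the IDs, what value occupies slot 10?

56 hashes to 3; slot 3 is free => place at 3.
810 hashes to 3, h2=7; 3 taken => place at 10.
931 hashes to 0; slot 0 is free => place at 0.
576 hashes to 3, h2=1; 3 taken => place at 4.
792 hashes to 10, h2=1; 10 taken => place at 11.
Table: [931, ., ., 56, 576, ., ., ., ., ., 810, 792, .]

810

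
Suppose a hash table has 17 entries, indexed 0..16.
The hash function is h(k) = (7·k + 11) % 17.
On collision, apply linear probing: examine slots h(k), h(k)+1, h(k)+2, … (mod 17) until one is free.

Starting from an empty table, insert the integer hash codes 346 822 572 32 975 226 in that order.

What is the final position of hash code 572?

4

Insert 346: h=2, slot 2 empty => index 2.
Insert 822: h=2, slot 2 occupied => index 3.
Insert 572: h=3, slot 3 occupied => index 4.
Insert 32: h=14, slot 14 empty => index 14.
Insert 975: h=2, slots 2,3,4 occupied => index 5.
Insert 226: h=12, slot 12 empty => index 12.
Table: [-, -, 346, 822, 572, 975, -, -, -, -, -, -, 226, -, 32, -, -]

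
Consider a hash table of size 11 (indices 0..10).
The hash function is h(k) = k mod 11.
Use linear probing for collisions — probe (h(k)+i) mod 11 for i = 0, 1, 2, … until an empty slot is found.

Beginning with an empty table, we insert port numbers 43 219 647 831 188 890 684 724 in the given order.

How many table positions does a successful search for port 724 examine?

7

43: h=10 → slot 10
219: h=10, probe 10,0 → slot 0
647: h=9 → slot 9
831: h=6 → slot 6
188: h=1 → slot 1
890: h=10, probe 10,0,1,2 → slot 2
684: h=2, probe 2,3 → slot 3
724: h=9, probe 9,10,0,1,2,3,4 → slot 4
Table: [219, 188, 890, 684, 724, -, 831, -, -, 647, 43]
Lookup 724: h=9, probe 9,10,0,1,2,3,4 → found at 4.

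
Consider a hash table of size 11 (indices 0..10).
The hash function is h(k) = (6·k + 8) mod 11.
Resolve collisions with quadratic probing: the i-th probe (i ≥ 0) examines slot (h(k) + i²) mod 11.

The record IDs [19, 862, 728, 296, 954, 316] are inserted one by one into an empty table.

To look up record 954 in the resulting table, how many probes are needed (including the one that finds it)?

3

19: h=1 -> slot 1
862: h=10 -> slot 10
728: h=9 -> slot 9
296: h=2 -> slot 2
954: h=1, probe 1,2,5 -> slot 5
316: h=1, probe 1,2,5,10,6 -> slot 6
Table: [∅, 19, 296, ∅, ∅, 954, 316, ∅, ∅, 728, 862]
Lookup 954: h=1, probe 1,2,5 → found at 5.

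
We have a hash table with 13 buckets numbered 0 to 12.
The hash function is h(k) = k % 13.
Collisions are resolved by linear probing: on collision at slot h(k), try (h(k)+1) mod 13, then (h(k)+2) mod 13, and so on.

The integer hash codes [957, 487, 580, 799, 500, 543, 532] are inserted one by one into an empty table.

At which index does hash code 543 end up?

957 hashes to 8; slot 8 is free → place at 8.
487 hashes to 6; slot 6 is free → place at 6.
580 hashes to 8; 8 taken → place at 9.
799 hashes to 6; 6 taken → place at 7.
500 hashes to 6; 6,7,8,9 taken → place at 10.
543 hashes to 10; 10 taken → place at 11.
532 hashes to 12; slot 12 is free → place at 12.
Table: [., ., ., ., ., ., 487, 799, 957, 580, 500, 543, 532]

11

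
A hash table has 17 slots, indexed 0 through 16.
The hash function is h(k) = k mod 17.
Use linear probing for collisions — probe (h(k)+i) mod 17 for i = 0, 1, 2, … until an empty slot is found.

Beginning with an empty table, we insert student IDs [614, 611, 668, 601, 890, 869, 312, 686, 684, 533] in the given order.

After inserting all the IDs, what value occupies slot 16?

611

Insert 614: h=2, slot 2 empty => index 2.
Insert 611: h=16, slot 16 empty => index 16.
Insert 668: h=5, slot 5 empty => index 5.
Insert 601: h=6, slot 6 empty => index 6.
Insert 890: h=6, slot 6 occupied => index 7.
Insert 869: h=2, slot 2 occupied => index 3.
Insert 312: h=6, slots 6,7 occupied => index 8.
Insert 686: h=6, slots 6,7,8 occupied => index 9.
Insert 684: h=4, slot 4 empty => index 4.
Insert 533: h=6, slots 6,7,8,9 occupied => index 10.
Table: [—, —, 614, 869, 684, 668, 601, 890, 312, 686, 533, —, —, —, —, —, 611]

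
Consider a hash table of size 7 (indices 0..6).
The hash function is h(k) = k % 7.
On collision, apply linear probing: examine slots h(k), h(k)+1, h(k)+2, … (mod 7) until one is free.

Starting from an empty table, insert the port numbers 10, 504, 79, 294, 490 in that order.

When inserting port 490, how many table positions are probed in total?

5

10 hashes to 3; slot 3 is free → place at 3.
504 hashes to 0; slot 0 is free → place at 0.
79 hashes to 2; slot 2 is free → place at 2.
294 hashes to 0; 0 taken → place at 1.
490 hashes to 0; 0,1,2,3 taken → place at 4.
Table: [504, 294, 79, 10, 490, —, —]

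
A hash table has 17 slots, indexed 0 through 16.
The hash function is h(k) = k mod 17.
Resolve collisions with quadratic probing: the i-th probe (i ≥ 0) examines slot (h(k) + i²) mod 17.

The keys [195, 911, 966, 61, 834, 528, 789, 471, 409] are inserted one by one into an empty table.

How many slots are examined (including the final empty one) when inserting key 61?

2

195: h=8 -> slot 8
911: h=10 -> slot 10
966: h=14 -> slot 14
61: h=10, probe 10,11 -> slot 11
834: h=1 -> slot 1
528: h=1, probe 1,2 -> slot 2
789: h=7 -> slot 7
471: h=12 -> slot 12
409: h=1, probe 1,2,5 -> slot 5
Table: [., 834, 528, ., ., 409, ., 789, 195, ., 911, 61, 471, ., 966, ., .]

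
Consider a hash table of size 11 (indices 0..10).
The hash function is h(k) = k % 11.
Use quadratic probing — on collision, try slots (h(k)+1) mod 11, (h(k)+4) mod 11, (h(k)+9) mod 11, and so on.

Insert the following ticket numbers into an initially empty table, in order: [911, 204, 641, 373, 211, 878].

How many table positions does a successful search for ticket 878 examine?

4

Insert 911: h=9, slot 9 empty → index 9.
Insert 204: h=6, slot 6 empty → index 6.
Insert 641: h=3, slot 3 empty → index 3.
Insert 373: h=10, slot 10 empty → index 10.
Insert 211: h=2, slot 2 empty → index 2.
Insert 878: h=9, slots 9,10,2 occupied → index 7.
Table: [∅, ∅, 211, 641, ∅, ∅, 204, 878, ∅, 911, 373]
Lookup 878: h=9, probe 9,10,2,7 → found at 7.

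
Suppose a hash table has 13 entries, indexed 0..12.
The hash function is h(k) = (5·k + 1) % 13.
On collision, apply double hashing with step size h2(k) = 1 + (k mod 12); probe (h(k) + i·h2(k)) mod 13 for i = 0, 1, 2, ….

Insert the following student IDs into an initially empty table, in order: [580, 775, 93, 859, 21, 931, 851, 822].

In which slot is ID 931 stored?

580: h=2 → slot 2
775: h=2, h2=8, probe 2,10 → slot 10
93: h=11 → slot 11
859: h=6 → slot 6
21: h=2, h2=10, probe 2,12 → slot 12
931: h=2, h2=8, probe 2,10,5 → slot 5
851: h=5, h2=12, probe 5,4 → slot 4
822: h=3 → slot 3
Table: [-, -, 580, 822, 851, 931, 859, -, -, -, 775, 93, 21]

5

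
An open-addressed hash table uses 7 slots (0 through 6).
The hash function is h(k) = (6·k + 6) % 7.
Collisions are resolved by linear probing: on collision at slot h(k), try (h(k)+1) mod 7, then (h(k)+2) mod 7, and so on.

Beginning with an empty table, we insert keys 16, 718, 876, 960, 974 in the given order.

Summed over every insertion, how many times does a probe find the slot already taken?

16 hashes to 4; slot 4 is free => place at 4.
718 hashes to 2; slot 2 is free => place at 2.
876 hashes to 5; slot 5 is free => place at 5.
960 hashes to 5; 5 taken => place at 6.
974 hashes to 5; 5,6 taken => place at 0.
Table: [974, -, 718, -, 16, 876, 960]

3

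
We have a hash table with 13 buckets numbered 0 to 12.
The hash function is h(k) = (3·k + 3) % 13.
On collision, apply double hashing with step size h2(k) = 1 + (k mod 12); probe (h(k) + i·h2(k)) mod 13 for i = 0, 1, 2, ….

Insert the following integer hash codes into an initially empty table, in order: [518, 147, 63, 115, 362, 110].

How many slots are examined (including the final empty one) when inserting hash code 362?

Insert 518: h=10, slot 10 empty → index 10.
Insert 147: h=2, slot 2 empty → index 2.
Insert 63: h=10, h2=4, slot 10 occupied → index 1.
Insert 115: h=10, h2=8, slot 10 occupied → index 5.
Insert 362: h=10, h2=3, slot 10 occupied → index 0.
Insert 110: h=8, slot 8 empty → index 8.
Table: [362, 63, 147, —, —, 115, —, —, 110, —, 518, —, —]

2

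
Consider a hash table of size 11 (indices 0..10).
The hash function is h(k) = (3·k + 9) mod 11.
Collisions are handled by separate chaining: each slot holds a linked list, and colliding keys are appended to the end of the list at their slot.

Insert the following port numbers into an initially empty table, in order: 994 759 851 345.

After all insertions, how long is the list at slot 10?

3

Insert 994: h=10, bucket 10 empty → new chain.
Insert 759: h=9, bucket 9 empty → new chain.
Insert 851: h=10, bucket 10 nonempty → append to chain.
Insert 345: h=10, bucket 10 nonempty → append to chain.
Final buckets:
0: -
1: -
2: -
3: -
4: -
5: -
6: -
7: -
8: -
9: 759
10: 994 -> 851 -> 345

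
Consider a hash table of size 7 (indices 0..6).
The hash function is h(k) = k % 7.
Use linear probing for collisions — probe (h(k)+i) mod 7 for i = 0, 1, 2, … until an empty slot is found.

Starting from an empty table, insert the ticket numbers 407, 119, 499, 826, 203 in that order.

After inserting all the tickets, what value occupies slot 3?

407: h=1 -> slot 1
119: h=0 -> slot 0
499: h=2 -> slot 2
826: h=0, probe 0,1,2,3 -> slot 3
203: h=0, probe 0,1,2,3,4 -> slot 4
Table: [119, 407, 499, 826, 203, —, —]

826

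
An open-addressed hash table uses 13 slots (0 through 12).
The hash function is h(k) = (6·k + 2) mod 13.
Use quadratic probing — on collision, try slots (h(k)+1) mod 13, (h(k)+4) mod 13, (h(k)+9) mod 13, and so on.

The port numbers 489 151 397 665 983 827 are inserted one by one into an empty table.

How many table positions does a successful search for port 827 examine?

4

489: h=11 → slot 11
151: h=11, probe 11,12 → slot 12
397: h=5 → slot 5
665: h=1 → slot 1
983: h=11, probe 11,12,2 → slot 2
827: h=11, probe 11,12,2,7 → slot 7
Table: [_, 665, 983, _, _, 397, _, 827, _, _, _, 489, 151]
Lookup 827: h=11, probe 11,12,2,7 → found at 7.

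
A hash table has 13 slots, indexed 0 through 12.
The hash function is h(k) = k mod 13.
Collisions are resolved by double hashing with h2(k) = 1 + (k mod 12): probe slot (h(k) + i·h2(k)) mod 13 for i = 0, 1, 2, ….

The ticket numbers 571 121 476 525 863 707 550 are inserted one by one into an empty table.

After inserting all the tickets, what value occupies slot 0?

550

571: h=12 → slot 12
121: h=4 → slot 4
476: h=8 → slot 8
525: h=5 → slot 5
863: h=5, h2=12, probe 5,4,3 → slot 3
707: h=5, h2=12, probe 5,4,3,2 → slot 2
550: h=4, h2=11, probe 4,2,0 → slot 0
Table: [550, -, 707, 863, 121, 525, -, -, 476, -, -, -, 571]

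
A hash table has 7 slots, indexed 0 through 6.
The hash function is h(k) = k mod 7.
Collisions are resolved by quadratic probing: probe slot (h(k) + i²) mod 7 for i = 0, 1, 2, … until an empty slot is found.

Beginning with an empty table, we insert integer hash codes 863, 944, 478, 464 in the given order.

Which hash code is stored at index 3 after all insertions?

863: h=2 → slot 2
944: h=6 → slot 6
478: h=2, probe 2,3 → slot 3
464: h=2, probe 2,3,6,4 → slot 4
Table: [., ., 863, 478, 464, ., 944]

478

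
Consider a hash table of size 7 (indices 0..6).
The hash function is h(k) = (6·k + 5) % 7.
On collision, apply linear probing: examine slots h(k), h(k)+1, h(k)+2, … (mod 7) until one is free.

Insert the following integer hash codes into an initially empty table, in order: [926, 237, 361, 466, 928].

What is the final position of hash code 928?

926 hashes to 3; slot 3 is free -> place at 3.
237 hashes to 6; slot 6 is free -> place at 6.
361 hashes to 1; slot 1 is free -> place at 1.
466 hashes to 1; 1 taken -> place at 2.
928 hashes to 1; 1,2,3 taken -> place at 4.
Table: [—, 361, 466, 926, 928, —, 237]

4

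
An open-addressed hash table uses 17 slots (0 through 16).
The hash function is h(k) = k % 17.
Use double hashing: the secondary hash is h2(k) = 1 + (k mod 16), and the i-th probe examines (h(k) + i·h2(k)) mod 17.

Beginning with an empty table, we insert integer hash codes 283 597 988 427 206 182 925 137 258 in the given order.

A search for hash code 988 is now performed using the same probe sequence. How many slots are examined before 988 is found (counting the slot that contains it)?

Insert 283: h=11, slot 11 empty => index 11.
Insert 597: h=2, slot 2 empty => index 2.
Insert 988: h=2, h2=13, slot 2 occupied => index 15.
Insert 427: h=2, h2=12, slot 2 occupied => index 14.
Insert 206: h=2, h2=15, slot 2 occupied => index 0.
Insert 182: h=12, slot 12 empty => index 12.
Insert 925: h=7, slot 7 empty => index 7.
Insert 137: h=1, slot 1 empty => index 1.
Insert 258: h=3, slot 3 empty => index 3.
Table: [206, 137, 597, 258, —, —, —, 925, —, —, —, 283, 182, —, 427, 988, —]
Lookup 988: h=2, h2=13, probe 2,15 → found at 15.

2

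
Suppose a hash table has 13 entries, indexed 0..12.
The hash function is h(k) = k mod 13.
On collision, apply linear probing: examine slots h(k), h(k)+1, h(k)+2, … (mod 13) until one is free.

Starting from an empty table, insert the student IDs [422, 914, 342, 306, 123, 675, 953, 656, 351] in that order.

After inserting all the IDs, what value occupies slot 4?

914

422 hashes to 6; slot 6 is free → place at 6.
914 hashes to 4; slot 4 is free → place at 4.
342 hashes to 4; 4 taken → place at 5.
306 hashes to 7; slot 7 is free → place at 7.
123 hashes to 6; 6,7 taken → place at 8.
675 hashes to 12; slot 12 is free → place at 12.
953 hashes to 4; 4,5,6,7,8 taken → place at 9.
656 hashes to 6; 6,7,8,9 taken → place at 10.
351 hashes to 0; slot 0 is free → place at 0.
Table: [351, ∅, ∅, ∅, 914, 342, 422, 306, 123, 953, 656, ∅, 675]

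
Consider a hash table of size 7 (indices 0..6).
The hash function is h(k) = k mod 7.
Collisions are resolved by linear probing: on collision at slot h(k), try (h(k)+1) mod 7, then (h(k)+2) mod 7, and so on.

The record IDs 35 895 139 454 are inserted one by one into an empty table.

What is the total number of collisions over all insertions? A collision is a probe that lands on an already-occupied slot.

Insert 35: h=0, slot 0 empty -> index 0.
Insert 895: h=6, slot 6 empty -> index 6.
Insert 139: h=6, slots 6,0 occupied -> index 1.
Insert 454: h=6, slots 6,0,1 occupied -> index 2.
Table: [35, 139, 454, ∅, ∅, ∅, 895]

5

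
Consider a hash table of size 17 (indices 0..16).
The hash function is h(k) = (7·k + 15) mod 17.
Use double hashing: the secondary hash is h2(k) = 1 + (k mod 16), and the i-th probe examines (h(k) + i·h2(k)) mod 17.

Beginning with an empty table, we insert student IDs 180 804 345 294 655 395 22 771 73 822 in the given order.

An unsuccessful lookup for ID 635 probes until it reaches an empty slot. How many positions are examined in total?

2

180: h=0 -> slot 0
804: h=16 -> slot 16
345: h=16, h2=10, probe 16,9 -> slot 9
294: h=16, h2=7, probe 16,6 -> slot 6
655: h=10 -> slot 10
395: h=9, h2=12, probe 9,4 -> slot 4
22: h=16, h2=7, probe 16,6,13 -> slot 13
771: h=6, h2=4, probe 6,10,14 -> slot 14
73: h=16, h2=10, probe 16,9,2 -> slot 2
822: h=6, h2=7, probe 6,13,3 -> slot 3
Table: [180, _, 73, 822, 395, _, 294, _, _, 345, 655, _, _, 22, 771, _, 804]
Lookup 635: h=6, h2=12, probe 6,1 → slot 1 empty, not found.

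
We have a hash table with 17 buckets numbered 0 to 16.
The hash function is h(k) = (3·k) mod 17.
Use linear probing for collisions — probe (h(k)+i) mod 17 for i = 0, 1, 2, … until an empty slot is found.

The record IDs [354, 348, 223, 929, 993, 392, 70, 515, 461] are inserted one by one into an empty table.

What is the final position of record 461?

354 hashes to 8; slot 8 is free => place at 8.
348 hashes to 7; slot 7 is free => place at 7.
223 hashes to 6; slot 6 is free => place at 6.
929 hashes to 16; slot 16 is free => place at 16.
993 hashes to 4; slot 4 is free => place at 4.
392 hashes to 3; slot 3 is free => place at 3.
70 hashes to 6; 6,7,8 taken => place at 9.
515 hashes to 15; slot 15 is free => place at 15.
461 hashes to 6; 6,7,8,9 taken => place at 10.
Table: [∅, ∅, ∅, 392, 993, ∅, 223, 348, 354, 70, 461, ∅, ∅, ∅, ∅, 515, 929]

10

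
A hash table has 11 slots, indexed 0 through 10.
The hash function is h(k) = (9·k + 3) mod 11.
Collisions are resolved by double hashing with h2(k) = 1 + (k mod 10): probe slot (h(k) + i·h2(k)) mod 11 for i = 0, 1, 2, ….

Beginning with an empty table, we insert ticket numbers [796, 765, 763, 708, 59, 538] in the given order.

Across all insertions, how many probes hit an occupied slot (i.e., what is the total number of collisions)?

Insert 796: h=6, slot 6 empty → index 6.
Insert 765: h=2, slot 2 empty → index 2.
Insert 763: h=6, h2=4, slot 6 occupied → index 10.
Insert 708: h=6, h2=9, slot 6 occupied → index 4.
Insert 59: h=6, h2=10, slot 6 occupied → index 5.
Insert 538: h=5, h2=9, slot 5 occupied → index 3.
Table: [., ., 765, 538, 708, 59, 796, ., ., ., 763]

4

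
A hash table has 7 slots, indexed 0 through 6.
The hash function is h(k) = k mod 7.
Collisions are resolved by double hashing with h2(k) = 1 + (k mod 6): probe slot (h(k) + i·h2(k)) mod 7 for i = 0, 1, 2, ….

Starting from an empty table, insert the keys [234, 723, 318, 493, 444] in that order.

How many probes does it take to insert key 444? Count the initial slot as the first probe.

Insert 234: h=3, slot 3 empty -> index 3.
Insert 723: h=2, slot 2 empty -> index 2.
Insert 318: h=3, h2=1, slot 3 occupied -> index 4.
Insert 493: h=3, h2=2, slot 3 occupied -> index 5.
Insert 444: h=3, h2=1, slots 3,4,5 occupied -> index 6.
Table: [—, —, 723, 234, 318, 493, 444]

4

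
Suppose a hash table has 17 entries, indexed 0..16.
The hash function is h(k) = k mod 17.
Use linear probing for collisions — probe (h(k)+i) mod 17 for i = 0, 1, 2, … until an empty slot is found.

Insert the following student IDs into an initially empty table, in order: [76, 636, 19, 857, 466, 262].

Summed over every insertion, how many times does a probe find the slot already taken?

9

76 hashes to 8; slot 8 is free => place at 8.
636 hashes to 7; slot 7 is free => place at 7.
19 hashes to 2; slot 2 is free => place at 2.
857 hashes to 7; 7,8 taken => place at 9.
466 hashes to 7; 7,8,9 taken => place at 10.
262 hashes to 7; 7,8,9,10 taken => place at 11.
Table: [—, —, 19, —, —, —, —, 636, 76, 857, 466, 262, —, —, —, —, —]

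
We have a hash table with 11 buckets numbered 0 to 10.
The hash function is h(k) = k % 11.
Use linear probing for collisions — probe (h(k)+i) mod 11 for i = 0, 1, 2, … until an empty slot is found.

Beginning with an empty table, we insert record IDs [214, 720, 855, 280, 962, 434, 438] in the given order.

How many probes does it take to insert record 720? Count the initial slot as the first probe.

2

Insert 214: h=5, slot 5 empty → index 5.
Insert 720: h=5, slot 5 occupied → index 6.
Insert 855: h=8, slot 8 empty → index 8.
Insert 280: h=5, slots 5,6 occupied → index 7.
Insert 962: h=5, slots 5,6,7,8 occupied → index 9.
Insert 434: h=5, slots 5,6,7,8,9 occupied → index 10.
Insert 438: h=9, slots 9,10 occupied → index 0.
Table: [438, -, -, -, -, 214, 720, 280, 855, 962, 434]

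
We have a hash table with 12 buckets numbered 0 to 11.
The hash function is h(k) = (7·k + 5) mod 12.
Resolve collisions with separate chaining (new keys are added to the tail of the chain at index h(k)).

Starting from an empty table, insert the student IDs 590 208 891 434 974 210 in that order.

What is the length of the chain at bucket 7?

3

590 -> bucket 7
208 -> bucket 9
891 -> bucket 2
434 -> bucket 7 (collision)
974 -> bucket 7 (collision)
210 -> bucket 11
Final buckets:
0: -
1: -
2: 891
3: -
4: -
5: -
6: -
7: 590 -> 434 -> 974
8: -
9: 208
10: -
11: 210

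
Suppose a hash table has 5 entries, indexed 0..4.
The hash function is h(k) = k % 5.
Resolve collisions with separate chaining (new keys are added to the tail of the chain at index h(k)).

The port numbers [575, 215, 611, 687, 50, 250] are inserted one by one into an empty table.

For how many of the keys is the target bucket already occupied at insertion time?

575 -> bucket 0
215 -> bucket 0 (collision)
611 -> bucket 1
687 -> bucket 2
50 -> bucket 0 (collision)
250 -> bucket 0 (collision)
Final buckets:
0: 575 -> 215 -> 50 -> 250
1: 611
2: 687
3: _
4: _

3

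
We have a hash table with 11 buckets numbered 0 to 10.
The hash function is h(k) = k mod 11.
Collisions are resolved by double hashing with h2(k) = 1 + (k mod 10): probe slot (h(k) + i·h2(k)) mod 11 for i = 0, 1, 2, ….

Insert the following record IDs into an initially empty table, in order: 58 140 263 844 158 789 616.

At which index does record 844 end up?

58 hashes to 3; slot 3 is free => place at 3.
140 hashes to 8; slot 8 is free => place at 8.
263 hashes to 10; slot 10 is free => place at 10.
844 hashes to 8, h2=5; 8 taken => place at 2.
158 hashes to 4; slot 4 is free => place at 4.
789 hashes to 8, h2=10; 8 taken => place at 7.
616 hashes to 0; slot 0 is free => place at 0.
Table: [616, —, 844, 58, 158, —, —, 789, 140, —, 263]

2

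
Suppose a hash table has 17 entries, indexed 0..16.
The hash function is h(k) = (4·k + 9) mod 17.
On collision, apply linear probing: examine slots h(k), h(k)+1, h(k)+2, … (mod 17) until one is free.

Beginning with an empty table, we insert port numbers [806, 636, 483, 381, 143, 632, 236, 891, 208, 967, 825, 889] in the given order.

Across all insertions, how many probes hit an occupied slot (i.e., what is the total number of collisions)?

23

Insert 806: h=3, slot 3 empty -> index 3.
Insert 636: h=3, slot 3 occupied -> index 4.
Insert 483: h=3, slots 3,4 occupied -> index 5.
Insert 381: h=3, slots 3,4,5 occupied -> index 6.
Insert 143: h=3, slots 3,4,5,6 occupied -> index 7.
Insert 632: h=4, slots 4,5,6,7 occupied -> index 8.
Insert 236: h=1, slot 1 empty -> index 1.
Insert 891: h=3, slots 3,4,5,6,7,8 occupied -> index 9.
Insert 208: h=8, slots 8,9 occupied -> index 10.
Insert 967: h=1, slot 1 occupied -> index 2.
Insert 825: h=11, slot 11 empty -> index 11.
Insert 889: h=12, slot 12 empty -> index 12.
Table: [—, 236, 967, 806, 636, 483, 381, 143, 632, 891, 208, 825, 889, —, —, —, —]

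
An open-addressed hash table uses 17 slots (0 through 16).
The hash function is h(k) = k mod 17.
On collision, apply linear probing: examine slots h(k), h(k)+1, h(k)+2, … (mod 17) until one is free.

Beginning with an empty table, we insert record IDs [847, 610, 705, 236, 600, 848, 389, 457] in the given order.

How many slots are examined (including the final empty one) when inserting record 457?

847: h=14 -> slot 14
610: h=15 -> slot 15
705: h=8 -> slot 8
236: h=15, probe 15,16 -> slot 16
600: h=5 -> slot 5
848: h=15, probe 15,16,0 -> slot 0
389: h=15, probe 15,16,0,1 -> slot 1
457: h=15, probe 15,16,0,1,2 -> slot 2
Table: [848, 389, 457, ., ., 600, ., ., 705, ., ., ., ., ., 847, 610, 236]

5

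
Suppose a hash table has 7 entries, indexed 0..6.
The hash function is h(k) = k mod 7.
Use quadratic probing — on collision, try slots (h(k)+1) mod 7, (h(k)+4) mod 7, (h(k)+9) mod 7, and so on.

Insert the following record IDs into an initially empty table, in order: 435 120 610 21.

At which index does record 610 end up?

5

435: h=1 → slot 1
120: h=1, probe 1,2 → slot 2
610: h=1, probe 1,2,5 → slot 5
21: h=0 → slot 0
Table: [21, 435, 120, —, —, 610, —]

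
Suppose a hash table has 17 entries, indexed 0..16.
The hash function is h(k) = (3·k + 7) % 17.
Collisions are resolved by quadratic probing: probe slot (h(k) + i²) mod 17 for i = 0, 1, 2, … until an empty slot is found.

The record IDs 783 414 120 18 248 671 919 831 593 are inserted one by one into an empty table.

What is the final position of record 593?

5

Insert 783: h=10, slot 10 empty → index 10.
Insert 414: h=8, slot 8 empty → index 8.
Insert 120: h=10, slot 10 occupied → index 11.
Insert 18: h=10, slots 10,11 occupied → index 14.
Insert 248: h=3, slot 3 empty → index 3.
Insert 671: h=14, slot 14 occupied → index 15.
Insert 919: h=10, slots 10,11,14 occupied → index 2.
Insert 831: h=1, slot 1 empty → index 1.
Insert 593: h=1, slots 1,2 occupied → index 5.
Table: [., 831, 919, 248, ., 593, ., ., 414, ., 783, 120, ., ., 18, 671, .]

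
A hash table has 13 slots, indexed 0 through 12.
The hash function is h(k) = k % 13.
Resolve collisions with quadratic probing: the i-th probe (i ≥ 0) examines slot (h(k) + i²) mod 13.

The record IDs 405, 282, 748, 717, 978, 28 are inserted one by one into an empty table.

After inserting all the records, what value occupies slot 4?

978

405: h=2 -> slot 2
282: h=9 -> slot 9
748: h=7 -> slot 7
717: h=2, probe 2,3 -> slot 3
978: h=3, probe 3,4 -> slot 4
28: h=2, probe 2,3,6 -> slot 6
Table: [∅, ∅, 405, 717, 978, ∅, 28, 748, ∅, 282, ∅, ∅, ∅]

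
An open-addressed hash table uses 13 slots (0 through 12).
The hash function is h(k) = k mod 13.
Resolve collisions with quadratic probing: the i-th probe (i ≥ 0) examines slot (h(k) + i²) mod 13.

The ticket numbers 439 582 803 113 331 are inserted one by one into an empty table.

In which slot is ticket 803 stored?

1

Insert 439: h=10, slot 10 empty => index 10.
Insert 582: h=10, slot 10 occupied => index 11.
Insert 803: h=10, slots 10,11 occupied => index 1.
Insert 113: h=9, slot 9 empty => index 9.
Insert 331: h=6, slot 6 empty => index 6.
Table: [-, 803, -, -, -, -, 331, -, -, 113, 439, 582, -]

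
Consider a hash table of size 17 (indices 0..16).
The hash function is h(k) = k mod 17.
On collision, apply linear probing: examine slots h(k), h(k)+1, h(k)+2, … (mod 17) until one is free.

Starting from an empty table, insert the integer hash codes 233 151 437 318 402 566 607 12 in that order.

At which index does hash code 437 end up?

Insert 233: h=12, slot 12 empty -> index 12.
Insert 151: h=15, slot 15 empty -> index 15.
Insert 437: h=12, slot 12 occupied -> index 13.
Insert 318: h=12, slots 12,13 occupied -> index 14.
Insert 402: h=11, slot 11 empty -> index 11.
Insert 566: h=5, slot 5 empty -> index 5.
Insert 607: h=12, slots 12,13,14,15 occupied -> index 16.
Insert 12: h=12, slots 12,13,14,15,16 occupied -> index 0.
Table: [12, ., ., ., ., 566, ., ., ., ., ., 402, 233, 437, 318, 151, 607]

13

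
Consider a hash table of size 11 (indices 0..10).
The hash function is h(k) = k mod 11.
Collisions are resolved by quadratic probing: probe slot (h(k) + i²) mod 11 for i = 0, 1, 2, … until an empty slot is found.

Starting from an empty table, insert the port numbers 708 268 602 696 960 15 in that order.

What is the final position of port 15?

2

708 hashes to 4; slot 4 is free -> place at 4.
268 hashes to 4; 4 taken -> place at 5.
602 hashes to 8; slot 8 is free -> place at 8.
696 hashes to 3; slot 3 is free -> place at 3.
960 hashes to 3; 3,4 taken -> place at 7.
15 hashes to 4; 4,5,8 taken -> place at 2.
Table: [., ., 15, 696, 708, 268, ., 960, 602, ., .]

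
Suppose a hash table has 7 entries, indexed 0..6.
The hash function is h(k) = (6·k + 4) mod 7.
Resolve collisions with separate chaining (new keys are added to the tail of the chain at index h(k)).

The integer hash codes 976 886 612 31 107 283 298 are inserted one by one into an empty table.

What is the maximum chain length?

976 -> bucket 1
886 -> bucket 0
612 -> bucket 1 (collision)
31 -> bucket 1 (collision)
107 -> bucket 2
283 -> bucket 1 (collision)
298 -> bucket 0 (collision)
Final buckets:
0: 886 -> 298
1: 976 -> 612 -> 31 -> 283
2: 107
3: .
4: .
5: .
6: .

4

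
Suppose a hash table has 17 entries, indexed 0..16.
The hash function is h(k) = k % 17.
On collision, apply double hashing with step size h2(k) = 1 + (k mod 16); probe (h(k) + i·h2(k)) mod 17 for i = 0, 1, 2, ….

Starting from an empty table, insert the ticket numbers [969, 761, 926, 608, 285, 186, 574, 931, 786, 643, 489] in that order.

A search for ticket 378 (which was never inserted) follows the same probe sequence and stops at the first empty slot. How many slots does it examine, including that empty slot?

2

Insert 969: h=0, slot 0 empty => index 0.
Insert 761: h=13, slot 13 empty => index 13.
Insert 926: h=8, slot 8 empty => index 8.
Insert 608: h=13, h2=1, slot 13 occupied => index 14.
Insert 285: h=13, h2=14, slot 13 occupied => index 10.
Insert 186: h=16, slot 16 empty => index 16.
Insert 574: h=13, h2=15, slot 13 occupied => index 11.
Insert 931: h=13, h2=4, slots 13,0 occupied => index 4.
Insert 786: h=4, h2=3, slot 4 occupied => index 7.
Insert 643: h=14, h2=4, slot 14 occupied => index 1.
Insert 489: h=13, h2=10, slot 13 occupied => index 6.
Table: [969, 643, -, -, 931, -, 489, 786, 926, -, 285, 574, -, 761, 608, -, 186]
Lookup 378: h=4, h2=11, probe 4,15 → slot 15 empty, not found.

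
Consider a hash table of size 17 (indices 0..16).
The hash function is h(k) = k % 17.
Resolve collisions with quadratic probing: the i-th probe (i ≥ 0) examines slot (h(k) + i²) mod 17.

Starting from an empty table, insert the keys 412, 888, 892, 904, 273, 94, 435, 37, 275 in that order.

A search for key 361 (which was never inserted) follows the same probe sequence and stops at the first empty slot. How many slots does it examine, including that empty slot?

4

412: h=4 -> slot 4
888: h=4, probe 4,5 -> slot 5
892: h=8 -> slot 8
904: h=3 -> slot 3
273: h=1 -> slot 1
94: h=9 -> slot 9
435: h=10 -> slot 10
37: h=3, probe 3,4,7 -> slot 7
275: h=3, probe 3,4,7,12 -> slot 12
Table: [∅, 273, ∅, 904, 412, 888, ∅, 37, 892, 94, 435, ∅, 275, ∅, ∅, ∅, ∅]
Lookup 361: h=4, probe 4,5,8,13 → slot 13 empty, not found.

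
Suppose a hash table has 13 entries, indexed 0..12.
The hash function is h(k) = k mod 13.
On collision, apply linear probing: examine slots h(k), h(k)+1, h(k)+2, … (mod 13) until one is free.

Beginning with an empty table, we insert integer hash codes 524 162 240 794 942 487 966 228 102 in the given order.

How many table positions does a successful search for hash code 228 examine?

524: h=4 → slot 4
162: h=6 → slot 6
240: h=6, probe 6,7 → slot 7
794: h=1 → slot 1
942: h=6, probe 6,7,8 → slot 8
487: h=6, probe 6,7,8,9 → slot 9
966: h=4, probe 4,5 → slot 5
228: h=7, probe 7,8,9,10 → slot 10
102: h=11 → slot 11
Table: [., 794, ., ., 524, 966, 162, 240, 942, 487, 228, 102, .]
Lookup 228: h=7, probe 7,8,9,10 → found at 10.

4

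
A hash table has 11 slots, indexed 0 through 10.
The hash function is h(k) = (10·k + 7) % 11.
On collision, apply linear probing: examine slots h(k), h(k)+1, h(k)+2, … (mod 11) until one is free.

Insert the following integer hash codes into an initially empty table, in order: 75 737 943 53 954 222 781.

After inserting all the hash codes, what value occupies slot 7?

737

Insert 75: h=9, slot 9 empty => index 9.
Insert 737: h=7, slot 7 empty => index 7.
Insert 943: h=10, slot 10 empty => index 10.
Insert 53: h=9, slots 9,10 occupied => index 0.
Insert 954: h=10, slots 10,0 occupied => index 1.
Insert 222: h=5, slot 5 empty => index 5.
Insert 781: h=7, slot 7 occupied => index 8.
Table: [53, 954, —, —, —, 222, —, 737, 781, 75, 943]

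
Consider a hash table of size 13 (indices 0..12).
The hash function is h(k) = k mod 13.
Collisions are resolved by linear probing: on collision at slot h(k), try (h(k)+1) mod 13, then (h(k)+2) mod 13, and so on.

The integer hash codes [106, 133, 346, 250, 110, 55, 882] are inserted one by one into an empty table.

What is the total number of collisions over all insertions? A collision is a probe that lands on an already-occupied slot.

3

106: h=2 → slot 2
133: h=3 → slot 3
346: h=8 → slot 8
250: h=3, probe 3,4 → slot 4
110: h=6 → slot 6
55: h=3, probe 3,4,5 → slot 5
882: h=11 → slot 11
Table: [., ., 106, 133, 250, 55, 110, ., 346, ., ., 882, .]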